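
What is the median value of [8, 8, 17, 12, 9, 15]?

10.5

Step 1: Sort the data in ascending order: [8, 8, 9, 12, 15, 17]
Step 2: The number of values is n = 6.
Step 3: Since n is even, the median is the average of positions 3 and 4:
  Median = (9 + 12) / 2 = 10.5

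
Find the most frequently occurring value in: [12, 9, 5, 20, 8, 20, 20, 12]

20

Step 1: Count the frequency of each value:
  5: appears 1 time(s)
  8: appears 1 time(s)
  9: appears 1 time(s)
  12: appears 2 time(s)
  20: appears 3 time(s)
Step 2: The value 20 appears most frequently (3 times).
Step 3: Mode = 20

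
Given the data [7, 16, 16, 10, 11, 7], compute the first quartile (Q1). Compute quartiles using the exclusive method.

7

Step 1: Sort the data: [7, 7, 10, 11, 16, 16]
Step 2: n = 6
Step 3: Using the exclusive quartile method:
  Q1 = 7
  Q2 (median) = 10.5
  Q3 = 16
  IQR = Q3 - Q1 = 16 - 7 = 9
Step 4: Q1 = 7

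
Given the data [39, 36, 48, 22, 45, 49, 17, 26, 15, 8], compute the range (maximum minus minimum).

41

Step 1: Identify the maximum value: max = 49
Step 2: Identify the minimum value: min = 8
Step 3: Range = max - min = 49 - 8 = 41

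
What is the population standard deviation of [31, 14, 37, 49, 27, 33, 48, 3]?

14.7373

Step 1: Compute the mean: 30.25
Step 2: Sum of squared deviations from the mean: 1737.5
Step 3: Population variance = 1737.5 / 8 = 217.1875
Step 4: Standard deviation = sqrt(217.1875) = 14.7373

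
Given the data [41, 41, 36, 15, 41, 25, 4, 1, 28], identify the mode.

41

Step 1: Count the frequency of each value:
  1: appears 1 time(s)
  4: appears 1 time(s)
  15: appears 1 time(s)
  25: appears 1 time(s)
  28: appears 1 time(s)
  36: appears 1 time(s)
  41: appears 3 time(s)
Step 2: The value 41 appears most frequently (3 times).
Step 3: Mode = 41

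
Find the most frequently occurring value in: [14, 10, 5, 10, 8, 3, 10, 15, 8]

10

Step 1: Count the frequency of each value:
  3: appears 1 time(s)
  5: appears 1 time(s)
  8: appears 2 time(s)
  10: appears 3 time(s)
  14: appears 1 time(s)
  15: appears 1 time(s)
Step 2: The value 10 appears most frequently (3 times).
Step 3: Mode = 10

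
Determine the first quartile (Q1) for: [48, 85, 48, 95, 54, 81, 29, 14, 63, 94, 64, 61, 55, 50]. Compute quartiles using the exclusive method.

48

Step 1: Sort the data: [14, 29, 48, 48, 50, 54, 55, 61, 63, 64, 81, 85, 94, 95]
Step 2: n = 14
Step 3: Using the exclusive quartile method:
  Q1 = 48
  Q2 (median) = 58
  Q3 = 82
  IQR = Q3 - Q1 = 82 - 48 = 34
Step 4: Q1 = 48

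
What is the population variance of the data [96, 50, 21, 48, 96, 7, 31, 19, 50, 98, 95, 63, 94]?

1046.9941

Step 1: Compute the mean: (96 + 50 + 21 + 48 + 96 + 7 + 31 + 19 + 50 + 98 + 95 + 63 + 94) / 13 = 59.0769
Step 2: Compute squared deviations from the mean:
  (96 - 59.0769)^2 = 1363.3136
  (50 - 59.0769)^2 = 82.3905
  (21 - 59.0769)^2 = 1449.8521
  (48 - 59.0769)^2 = 122.6982
  (96 - 59.0769)^2 = 1363.3136
  (7 - 59.0769)^2 = 2712.0059
  (31 - 59.0769)^2 = 788.3136
  (19 - 59.0769)^2 = 1606.1598
  (50 - 59.0769)^2 = 82.3905
  (98 - 59.0769)^2 = 1515.0059
  (95 - 59.0769)^2 = 1290.4675
  (63 - 59.0769)^2 = 15.3905
  (94 - 59.0769)^2 = 1219.6213
Step 3: Sum of squared deviations = 13610.9231
Step 4: Population variance = 13610.9231 / 13 = 1046.9941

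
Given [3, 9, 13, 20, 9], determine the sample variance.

39.2

Step 1: Compute the mean: (3 + 9 + 13 + 20 + 9) / 5 = 10.8
Step 2: Compute squared deviations from the mean:
  (3 - 10.8)^2 = 60.84
  (9 - 10.8)^2 = 3.24
  (13 - 10.8)^2 = 4.84
  (20 - 10.8)^2 = 84.64
  (9 - 10.8)^2 = 3.24
Step 3: Sum of squared deviations = 156.8
Step 4: Sample variance = 156.8 / 4 = 39.2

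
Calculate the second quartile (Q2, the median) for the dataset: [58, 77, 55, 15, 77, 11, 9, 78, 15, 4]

35

Step 1: Sort the data: [4, 9, 11, 15, 15, 55, 58, 77, 77, 78]
Step 2: n = 10
Step 3: Q2 is the median. Since n is even, it is the average of the values at positions 5 and 6:
  Q2 = (15 + 55) / 2 = 35
Step 4: Q2 = 35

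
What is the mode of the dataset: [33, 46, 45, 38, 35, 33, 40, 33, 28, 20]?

33

Step 1: Count the frequency of each value:
  20: appears 1 time(s)
  28: appears 1 time(s)
  33: appears 3 time(s)
  35: appears 1 time(s)
  38: appears 1 time(s)
  40: appears 1 time(s)
  45: appears 1 time(s)
  46: appears 1 time(s)
Step 2: The value 33 appears most frequently (3 times).
Step 3: Mode = 33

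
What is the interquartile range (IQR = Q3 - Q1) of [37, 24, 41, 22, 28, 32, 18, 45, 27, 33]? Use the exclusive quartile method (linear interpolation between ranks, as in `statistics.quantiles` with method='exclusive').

14.5

Step 1: Sort the data: [18, 22, 24, 27, 28, 32, 33, 37, 41, 45]
Step 2: n = 10
Step 3: Using the exclusive quartile method:
  Q1 = 23.5
  Q2 (median) = 30
  Q3 = 38
  IQR = Q3 - Q1 = 38 - 23.5 = 14.5
Step 4: IQR = 14.5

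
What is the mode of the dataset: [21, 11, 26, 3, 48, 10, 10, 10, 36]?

10

Step 1: Count the frequency of each value:
  3: appears 1 time(s)
  10: appears 3 time(s)
  11: appears 1 time(s)
  21: appears 1 time(s)
  26: appears 1 time(s)
  36: appears 1 time(s)
  48: appears 1 time(s)
Step 2: The value 10 appears most frequently (3 times).
Step 3: Mode = 10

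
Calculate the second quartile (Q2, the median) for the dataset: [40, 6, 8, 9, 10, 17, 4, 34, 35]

10

Step 1: Sort the data: [4, 6, 8, 9, 10, 17, 34, 35, 40]
Step 2: n = 9
Step 3: Q2 is the median. Since n is odd, it is the middle value at position 5: 10
Step 4: Q2 = 10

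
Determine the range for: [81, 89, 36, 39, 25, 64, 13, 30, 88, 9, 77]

80

Step 1: Identify the maximum value: max = 89
Step 2: Identify the minimum value: min = 9
Step 3: Range = max - min = 89 - 9 = 80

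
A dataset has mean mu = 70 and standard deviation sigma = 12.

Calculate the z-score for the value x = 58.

-1

Step 1: Recall the z-score formula: z = (x - mu) / sigma
Step 2: Substitute values: z = (58 - 70) / 12
Step 3: z = -12 / 12 = -1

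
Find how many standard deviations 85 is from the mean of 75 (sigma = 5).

2

Step 1: Recall the z-score formula: z = (x - mu) / sigma
Step 2: Substitute values: z = (85 - 75) / 5
Step 3: z = 10 / 5 = 2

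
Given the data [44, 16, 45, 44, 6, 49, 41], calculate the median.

44

Step 1: Sort the data in ascending order: [6, 16, 41, 44, 44, 45, 49]
Step 2: The number of values is n = 7.
Step 3: Since n is odd, the median is the middle value at position 4: 44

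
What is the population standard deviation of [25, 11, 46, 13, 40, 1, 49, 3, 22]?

17.0815

Step 1: Compute the mean: 23.3333
Step 2: Sum of squared deviations from the mean: 2626
Step 3: Population variance = 2626 / 9 = 291.7778
Step 4: Standard deviation = sqrt(291.7778) = 17.0815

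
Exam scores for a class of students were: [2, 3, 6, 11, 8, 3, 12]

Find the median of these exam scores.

6

Step 1: Sort the data in ascending order: [2, 3, 3, 6, 8, 11, 12]
Step 2: The number of values is n = 7.
Step 3: Since n is odd, the median is the middle value at position 4: 6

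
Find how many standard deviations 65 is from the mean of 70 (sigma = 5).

-1

Step 1: Recall the z-score formula: z = (x - mu) / sigma
Step 2: Substitute values: z = (65 - 70) / 5
Step 3: z = -5 / 5 = -1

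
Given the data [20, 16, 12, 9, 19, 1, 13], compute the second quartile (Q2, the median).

13

Step 1: Sort the data: [1, 9, 12, 13, 16, 19, 20]
Step 2: n = 7
Step 3: Q2 is the median. Since n is odd, it is the middle value at position 4: 13
Step 4: Q2 = 13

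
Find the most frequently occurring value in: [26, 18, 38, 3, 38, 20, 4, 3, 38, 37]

38

Step 1: Count the frequency of each value:
  3: appears 2 time(s)
  4: appears 1 time(s)
  18: appears 1 time(s)
  20: appears 1 time(s)
  26: appears 1 time(s)
  37: appears 1 time(s)
  38: appears 3 time(s)
Step 2: The value 38 appears most frequently (3 times).
Step 3: Mode = 38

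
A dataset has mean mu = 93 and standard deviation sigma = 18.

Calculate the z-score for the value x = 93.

0

Step 1: Recall the z-score formula: z = (x - mu) / sigma
Step 2: Substitute values: z = (93 - 93) / 18
Step 3: z = 0 / 18 = 0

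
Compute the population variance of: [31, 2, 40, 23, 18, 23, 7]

147.6735

Step 1: Compute the mean: (31 + 2 + 40 + 23 + 18 + 23 + 7) / 7 = 20.5714
Step 2: Compute squared deviations from the mean:
  (31 - 20.5714)^2 = 108.7551
  (2 - 20.5714)^2 = 344.898
  (40 - 20.5714)^2 = 377.4694
  (23 - 20.5714)^2 = 5.898
  (18 - 20.5714)^2 = 6.6122
  (23 - 20.5714)^2 = 5.898
  (7 - 20.5714)^2 = 184.1837
Step 3: Sum of squared deviations = 1033.7143
Step 4: Population variance = 1033.7143 / 7 = 147.6735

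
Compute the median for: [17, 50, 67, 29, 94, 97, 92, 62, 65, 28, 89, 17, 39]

62

Step 1: Sort the data in ascending order: [17, 17, 28, 29, 39, 50, 62, 65, 67, 89, 92, 94, 97]
Step 2: The number of values is n = 13.
Step 3: Since n is odd, the median is the middle value at position 7: 62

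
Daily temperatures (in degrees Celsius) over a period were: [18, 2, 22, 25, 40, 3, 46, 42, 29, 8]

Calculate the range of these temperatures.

44

Step 1: Identify the maximum value: max = 46
Step 2: Identify the minimum value: min = 2
Step 3: Range = max - min = 46 - 2 = 44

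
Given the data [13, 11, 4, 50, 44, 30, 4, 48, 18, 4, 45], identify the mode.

4

Step 1: Count the frequency of each value:
  4: appears 3 time(s)
  11: appears 1 time(s)
  13: appears 1 time(s)
  18: appears 1 time(s)
  30: appears 1 time(s)
  44: appears 1 time(s)
  45: appears 1 time(s)
  48: appears 1 time(s)
  50: appears 1 time(s)
Step 2: The value 4 appears most frequently (3 times).
Step 3: Mode = 4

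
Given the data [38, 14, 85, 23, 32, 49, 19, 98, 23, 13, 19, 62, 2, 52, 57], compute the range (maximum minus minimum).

96

Step 1: Identify the maximum value: max = 98
Step 2: Identify the minimum value: min = 2
Step 3: Range = max - min = 98 - 2 = 96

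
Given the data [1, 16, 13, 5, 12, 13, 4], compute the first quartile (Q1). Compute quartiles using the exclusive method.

4

Step 1: Sort the data: [1, 4, 5, 12, 13, 13, 16]
Step 2: n = 7
Step 3: Using the exclusive quartile method:
  Q1 = 4
  Q2 (median) = 12
  Q3 = 13
  IQR = Q3 - Q1 = 13 - 4 = 9
Step 4: Q1 = 4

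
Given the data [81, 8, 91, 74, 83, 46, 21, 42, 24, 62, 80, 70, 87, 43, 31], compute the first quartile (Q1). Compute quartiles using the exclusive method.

31

Step 1: Sort the data: [8, 21, 24, 31, 42, 43, 46, 62, 70, 74, 80, 81, 83, 87, 91]
Step 2: n = 15
Step 3: Using the exclusive quartile method:
  Q1 = 31
  Q2 (median) = 62
  Q3 = 81
  IQR = Q3 - Q1 = 81 - 31 = 50
Step 4: Q1 = 31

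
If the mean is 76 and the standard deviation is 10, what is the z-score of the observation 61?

-1.5

Step 1: Recall the z-score formula: z = (x - mu) / sigma
Step 2: Substitute values: z = (61 - 76) / 10
Step 3: z = -15 / 10 = -1.5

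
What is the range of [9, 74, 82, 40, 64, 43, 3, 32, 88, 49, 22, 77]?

85

Step 1: Identify the maximum value: max = 88
Step 2: Identify the minimum value: min = 3
Step 3: Range = max - min = 88 - 3 = 85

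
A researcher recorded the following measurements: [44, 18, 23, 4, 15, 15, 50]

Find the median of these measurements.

18

Step 1: Sort the data in ascending order: [4, 15, 15, 18, 23, 44, 50]
Step 2: The number of values is n = 7.
Step 3: Since n is odd, the median is the middle value at position 4: 18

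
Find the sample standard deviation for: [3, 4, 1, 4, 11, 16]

5.7533

Step 1: Compute the mean: 6.5
Step 2: Sum of squared deviations from the mean: 165.5
Step 3: Sample variance = 165.5 / 5 = 33.1
Step 4: Standard deviation = sqrt(33.1) = 5.7533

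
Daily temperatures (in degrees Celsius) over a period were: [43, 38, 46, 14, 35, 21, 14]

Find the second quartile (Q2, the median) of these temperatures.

35

Step 1: Sort the data: [14, 14, 21, 35, 38, 43, 46]
Step 2: n = 7
Step 3: Q2 is the median. Since n is odd, it is the middle value at position 4: 35
Step 4: Q2 = 35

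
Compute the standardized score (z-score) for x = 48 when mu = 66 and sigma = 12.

-1.5

Step 1: Recall the z-score formula: z = (x - mu) / sigma
Step 2: Substitute values: z = (48 - 66) / 12
Step 3: z = -18 / 12 = -1.5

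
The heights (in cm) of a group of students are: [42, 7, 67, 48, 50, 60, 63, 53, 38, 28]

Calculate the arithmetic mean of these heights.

45.6

Step 1: Sum all values: 42 + 7 + 67 + 48 + 50 + 60 + 63 + 53 + 38 + 28 = 456
Step 2: Count the number of values: n = 10
Step 3: Mean = sum / n = 456 / 10 = 45.6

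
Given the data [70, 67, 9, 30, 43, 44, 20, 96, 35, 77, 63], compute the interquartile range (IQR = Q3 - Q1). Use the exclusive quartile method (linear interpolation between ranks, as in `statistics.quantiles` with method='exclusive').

40

Step 1: Sort the data: [9, 20, 30, 35, 43, 44, 63, 67, 70, 77, 96]
Step 2: n = 11
Step 3: Using the exclusive quartile method:
  Q1 = 30
  Q2 (median) = 44
  Q3 = 70
  IQR = Q3 - Q1 = 70 - 30 = 40
Step 4: IQR = 40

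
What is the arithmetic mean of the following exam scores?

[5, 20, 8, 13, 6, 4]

9.3333

Step 1: Sum all values: 5 + 20 + 8 + 13 + 6 + 4 = 56
Step 2: Count the number of values: n = 6
Step 3: Mean = sum / n = 56 / 6 = 9.3333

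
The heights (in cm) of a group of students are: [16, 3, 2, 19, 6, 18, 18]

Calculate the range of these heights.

17

Step 1: Identify the maximum value: max = 19
Step 2: Identify the minimum value: min = 2
Step 3: Range = max - min = 19 - 2 = 17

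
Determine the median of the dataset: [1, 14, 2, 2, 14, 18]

8

Step 1: Sort the data in ascending order: [1, 2, 2, 14, 14, 18]
Step 2: The number of values is n = 6.
Step 3: Since n is even, the median is the average of positions 3 and 4:
  Median = (2 + 14) / 2 = 8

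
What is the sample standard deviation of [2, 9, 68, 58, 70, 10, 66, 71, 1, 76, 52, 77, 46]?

29.9264

Step 1: Compute the mean: 46.6154
Step 2: Sum of squared deviations from the mean: 10747.0769
Step 3: Sample variance = 10747.0769 / 12 = 895.5897
Step 4: Standard deviation = sqrt(895.5897) = 29.9264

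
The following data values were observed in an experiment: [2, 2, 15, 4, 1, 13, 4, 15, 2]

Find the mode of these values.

2

Step 1: Count the frequency of each value:
  1: appears 1 time(s)
  2: appears 3 time(s)
  4: appears 2 time(s)
  13: appears 1 time(s)
  15: appears 2 time(s)
Step 2: The value 2 appears most frequently (3 times).
Step 3: Mode = 2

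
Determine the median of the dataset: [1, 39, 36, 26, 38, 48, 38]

38

Step 1: Sort the data in ascending order: [1, 26, 36, 38, 38, 39, 48]
Step 2: The number of values is n = 7.
Step 3: Since n is odd, the median is the middle value at position 4: 38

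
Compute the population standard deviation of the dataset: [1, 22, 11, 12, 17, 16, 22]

6.7793

Step 1: Compute the mean: 14.4286
Step 2: Sum of squared deviations from the mean: 321.7143
Step 3: Population variance = 321.7143 / 7 = 45.9592
Step 4: Standard deviation = sqrt(45.9592) = 6.7793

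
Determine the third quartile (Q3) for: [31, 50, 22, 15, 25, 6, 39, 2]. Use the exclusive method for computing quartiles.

37

Step 1: Sort the data: [2, 6, 15, 22, 25, 31, 39, 50]
Step 2: n = 8
Step 3: Using the exclusive quartile method:
  Q1 = 8.25
  Q2 (median) = 23.5
  Q3 = 37
  IQR = Q3 - Q1 = 37 - 8.25 = 28.75
Step 4: Q3 = 37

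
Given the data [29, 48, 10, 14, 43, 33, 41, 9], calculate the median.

31

Step 1: Sort the data in ascending order: [9, 10, 14, 29, 33, 41, 43, 48]
Step 2: The number of values is n = 8.
Step 3: Since n is even, the median is the average of positions 4 and 5:
  Median = (29 + 33) / 2 = 31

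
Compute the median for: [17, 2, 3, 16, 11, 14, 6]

11

Step 1: Sort the data in ascending order: [2, 3, 6, 11, 14, 16, 17]
Step 2: The number of values is n = 7.
Step 3: Since n is odd, the median is the middle value at position 4: 11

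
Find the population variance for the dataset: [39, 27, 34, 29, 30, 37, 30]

17.0612

Step 1: Compute the mean: (39 + 27 + 34 + 29 + 30 + 37 + 30) / 7 = 32.2857
Step 2: Compute squared deviations from the mean:
  (39 - 32.2857)^2 = 45.0816
  (27 - 32.2857)^2 = 27.9388
  (34 - 32.2857)^2 = 2.9388
  (29 - 32.2857)^2 = 10.7959
  (30 - 32.2857)^2 = 5.2245
  (37 - 32.2857)^2 = 22.2245
  (30 - 32.2857)^2 = 5.2245
Step 3: Sum of squared deviations = 119.4286
Step 4: Population variance = 119.4286 / 7 = 17.0612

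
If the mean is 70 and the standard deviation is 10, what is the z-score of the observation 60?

-1

Step 1: Recall the z-score formula: z = (x - mu) / sigma
Step 2: Substitute values: z = (60 - 70) / 10
Step 3: z = -10 / 10 = -1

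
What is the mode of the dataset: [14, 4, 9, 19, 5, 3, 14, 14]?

14

Step 1: Count the frequency of each value:
  3: appears 1 time(s)
  4: appears 1 time(s)
  5: appears 1 time(s)
  9: appears 1 time(s)
  14: appears 3 time(s)
  19: appears 1 time(s)
Step 2: The value 14 appears most frequently (3 times).
Step 3: Mode = 14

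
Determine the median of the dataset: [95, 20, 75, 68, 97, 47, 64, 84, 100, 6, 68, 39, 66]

68

Step 1: Sort the data in ascending order: [6, 20, 39, 47, 64, 66, 68, 68, 75, 84, 95, 97, 100]
Step 2: The number of values is n = 13.
Step 3: Since n is odd, the median is the middle value at position 7: 68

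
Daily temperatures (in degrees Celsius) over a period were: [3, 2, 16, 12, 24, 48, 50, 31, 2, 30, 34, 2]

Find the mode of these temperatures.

2

Step 1: Count the frequency of each value:
  2: appears 3 time(s)
  3: appears 1 time(s)
  12: appears 1 time(s)
  16: appears 1 time(s)
  24: appears 1 time(s)
  30: appears 1 time(s)
  31: appears 1 time(s)
  34: appears 1 time(s)
  48: appears 1 time(s)
  50: appears 1 time(s)
Step 2: The value 2 appears most frequently (3 times).
Step 3: Mode = 2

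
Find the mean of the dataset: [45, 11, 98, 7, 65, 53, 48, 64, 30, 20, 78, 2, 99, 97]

51.2143

Step 1: Sum all values: 45 + 11 + 98 + 7 + 65 + 53 + 48 + 64 + 30 + 20 + 78 + 2 + 99 + 97 = 717
Step 2: Count the number of values: n = 14
Step 3: Mean = sum / n = 717 / 14 = 51.2143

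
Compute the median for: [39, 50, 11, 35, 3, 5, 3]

11

Step 1: Sort the data in ascending order: [3, 3, 5, 11, 35, 39, 50]
Step 2: The number of values is n = 7.
Step 3: Since n is odd, the median is the middle value at position 4: 11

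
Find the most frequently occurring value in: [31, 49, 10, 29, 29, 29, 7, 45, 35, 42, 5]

29

Step 1: Count the frequency of each value:
  5: appears 1 time(s)
  7: appears 1 time(s)
  10: appears 1 time(s)
  29: appears 3 time(s)
  31: appears 1 time(s)
  35: appears 1 time(s)
  42: appears 1 time(s)
  45: appears 1 time(s)
  49: appears 1 time(s)
Step 2: The value 29 appears most frequently (3 times).
Step 3: Mode = 29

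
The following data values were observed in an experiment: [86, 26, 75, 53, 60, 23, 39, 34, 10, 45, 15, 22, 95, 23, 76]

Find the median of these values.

39

Step 1: Sort the data in ascending order: [10, 15, 22, 23, 23, 26, 34, 39, 45, 53, 60, 75, 76, 86, 95]
Step 2: The number of values is n = 15.
Step 3: Since n is odd, the median is the middle value at position 8: 39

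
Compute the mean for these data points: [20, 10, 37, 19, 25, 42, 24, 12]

23.625

Step 1: Sum all values: 20 + 10 + 37 + 19 + 25 + 42 + 24 + 12 = 189
Step 2: Count the number of values: n = 8
Step 3: Mean = sum / n = 189 / 8 = 23.625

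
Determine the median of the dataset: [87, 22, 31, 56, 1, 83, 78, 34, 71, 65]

60.5

Step 1: Sort the data in ascending order: [1, 22, 31, 34, 56, 65, 71, 78, 83, 87]
Step 2: The number of values is n = 10.
Step 3: Since n is even, the median is the average of positions 5 and 6:
  Median = (56 + 65) / 2 = 60.5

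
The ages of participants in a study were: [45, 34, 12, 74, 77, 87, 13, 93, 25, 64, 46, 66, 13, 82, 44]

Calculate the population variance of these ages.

739.8222

Step 1: Compute the mean: (45 + 34 + 12 + 74 + 77 + 87 + 13 + 93 + 25 + 64 + 46 + 66 + 13 + 82 + 44) / 15 = 51.6667
Step 2: Compute squared deviations from the mean:
  (45 - 51.6667)^2 = 44.4444
  (34 - 51.6667)^2 = 312.1111
  (12 - 51.6667)^2 = 1573.4444
  (74 - 51.6667)^2 = 498.7778
  (77 - 51.6667)^2 = 641.7778
  (87 - 51.6667)^2 = 1248.4444
  (13 - 51.6667)^2 = 1495.1111
  (93 - 51.6667)^2 = 1708.4444
  (25 - 51.6667)^2 = 711.1111
  (64 - 51.6667)^2 = 152.1111
  (46 - 51.6667)^2 = 32.1111
  (66 - 51.6667)^2 = 205.4444
  (13 - 51.6667)^2 = 1495.1111
  (82 - 51.6667)^2 = 920.1111
  (44 - 51.6667)^2 = 58.7778
Step 3: Sum of squared deviations = 11097.3333
Step 4: Population variance = 11097.3333 / 15 = 739.8222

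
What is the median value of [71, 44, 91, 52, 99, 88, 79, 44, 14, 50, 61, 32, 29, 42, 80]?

52

Step 1: Sort the data in ascending order: [14, 29, 32, 42, 44, 44, 50, 52, 61, 71, 79, 80, 88, 91, 99]
Step 2: The number of values is n = 15.
Step 3: Since n is odd, the median is the middle value at position 8: 52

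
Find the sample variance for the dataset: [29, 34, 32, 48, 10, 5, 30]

216.8095

Step 1: Compute the mean: (29 + 34 + 32 + 48 + 10 + 5 + 30) / 7 = 26.8571
Step 2: Compute squared deviations from the mean:
  (29 - 26.8571)^2 = 4.5918
  (34 - 26.8571)^2 = 51.0204
  (32 - 26.8571)^2 = 26.449
  (48 - 26.8571)^2 = 447.0204
  (10 - 26.8571)^2 = 284.1633
  (5 - 26.8571)^2 = 477.7347
  (30 - 26.8571)^2 = 9.8776
Step 3: Sum of squared deviations = 1300.8571
Step 4: Sample variance = 1300.8571 / 6 = 216.8095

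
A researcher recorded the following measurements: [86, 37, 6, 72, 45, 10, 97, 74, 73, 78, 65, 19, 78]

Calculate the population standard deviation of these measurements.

29.0291

Step 1: Compute the mean: 56.9231
Step 2: Sum of squared deviations from the mean: 10954.9231
Step 3: Population variance = 10954.9231 / 13 = 842.6864
Step 4: Standard deviation = sqrt(842.6864) = 29.0291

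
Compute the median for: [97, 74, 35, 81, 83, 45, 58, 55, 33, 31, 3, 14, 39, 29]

42

Step 1: Sort the data in ascending order: [3, 14, 29, 31, 33, 35, 39, 45, 55, 58, 74, 81, 83, 97]
Step 2: The number of values is n = 14.
Step 3: Since n is even, the median is the average of positions 7 and 8:
  Median = (39 + 45) / 2 = 42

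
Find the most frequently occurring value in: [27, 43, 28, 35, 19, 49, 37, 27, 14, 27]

27

Step 1: Count the frequency of each value:
  14: appears 1 time(s)
  19: appears 1 time(s)
  27: appears 3 time(s)
  28: appears 1 time(s)
  35: appears 1 time(s)
  37: appears 1 time(s)
  43: appears 1 time(s)
  49: appears 1 time(s)
Step 2: The value 27 appears most frequently (3 times).
Step 3: Mode = 27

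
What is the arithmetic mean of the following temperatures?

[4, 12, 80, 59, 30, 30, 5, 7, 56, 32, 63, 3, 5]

29.6923

Step 1: Sum all values: 4 + 12 + 80 + 59 + 30 + 30 + 5 + 7 + 56 + 32 + 63 + 3 + 5 = 386
Step 2: Count the number of values: n = 13
Step 3: Mean = sum / n = 386 / 13 = 29.6923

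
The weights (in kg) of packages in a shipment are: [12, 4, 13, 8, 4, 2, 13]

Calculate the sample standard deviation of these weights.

4.7258

Step 1: Compute the mean: 8
Step 2: Sum of squared deviations from the mean: 134
Step 3: Sample variance = 134 / 6 = 22.3333
Step 4: Standard deviation = sqrt(22.3333) = 4.7258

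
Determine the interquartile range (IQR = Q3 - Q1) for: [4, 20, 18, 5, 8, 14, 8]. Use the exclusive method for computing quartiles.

13

Step 1: Sort the data: [4, 5, 8, 8, 14, 18, 20]
Step 2: n = 7
Step 3: Using the exclusive quartile method:
  Q1 = 5
  Q2 (median) = 8
  Q3 = 18
  IQR = Q3 - Q1 = 18 - 5 = 13
Step 4: IQR = 13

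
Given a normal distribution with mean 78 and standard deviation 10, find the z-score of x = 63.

-1.5

Step 1: Recall the z-score formula: z = (x - mu) / sigma
Step 2: Substitute values: z = (63 - 78) / 10
Step 3: z = -15 / 10 = -1.5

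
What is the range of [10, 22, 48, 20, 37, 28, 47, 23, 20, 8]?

40

Step 1: Identify the maximum value: max = 48
Step 2: Identify the minimum value: min = 8
Step 3: Range = max - min = 48 - 8 = 40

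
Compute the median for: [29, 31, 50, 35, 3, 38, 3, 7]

30

Step 1: Sort the data in ascending order: [3, 3, 7, 29, 31, 35, 38, 50]
Step 2: The number of values is n = 8.
Step 3: Since n is even, the median is the average of positions 4 and 5:
  Median = (29 + 31) / 2 = 30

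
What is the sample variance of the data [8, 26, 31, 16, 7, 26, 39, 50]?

221.6964

Step 1: Compute the mean: (8 + 26 + 31 + 16 + 7 + 26 + 39 + 50) / 8 = 25.375
Step 2: Compute squared deviations from the mean:
  (8 - 25.375)^2 = 301.8906
  (26 - 25.375)^2 = 0.3906
  (31 - 25.375)^2 = 31.6406
  (16 - 25.375)^2 = 87.8906
  (7 - 25.375)^2 = 337.6406
  (26 - 25.375)^2 = 0.3906
  (39 - 25.375)^2 = 185.6406
  (50 - 25.375)^2 = 606.3906
Step 3: Sum of squared deviations = 1551.875
Step 4: Sample variance = 1551.875 / 7 = 221.6964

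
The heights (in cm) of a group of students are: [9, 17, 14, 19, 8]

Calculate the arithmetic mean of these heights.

13.4

Step 1: Sum all values: 9 + 17 + 14 + 19 + 8 = 67
Step 2: Count the number of values: n = 5
Step 3: Mean = sum / n = 67 / 5 = 13.4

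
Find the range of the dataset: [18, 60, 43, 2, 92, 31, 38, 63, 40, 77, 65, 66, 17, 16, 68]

90

Step 1: Identify the maximum value: max = 92
Step 2: Identify the minimum value: min = 2
Step 3: Range = max - min = 92 - 2 = 90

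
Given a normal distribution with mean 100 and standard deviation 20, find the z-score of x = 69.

-1.55

Step 1: Recall the z-score formula: z = (x - mu) / sigma
Step 2: Substitute values: z = (69 - 100) / 20
Step 3: z = -31 / 20 = -1.55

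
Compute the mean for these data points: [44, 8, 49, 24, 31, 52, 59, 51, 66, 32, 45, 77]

44.8333

Step 1: Sum all values: 44 + 8 + 49 + 24 + 31 + 52 + 59 + 51 + 66 + 32 + 45 + 77 = 538
Step 2: Count the number of values: n = 12
Step 3: Mean = sum / n = 538 / 12 = 44.8333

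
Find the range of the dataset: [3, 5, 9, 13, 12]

10

Step 1: Identify the maximum value: max = 13
Step 2: Identify the minimum value: min = 3
Step 3: Range = max - min = 13 - 3 = 10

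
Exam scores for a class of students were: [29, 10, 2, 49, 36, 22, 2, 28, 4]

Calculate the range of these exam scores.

47

Step 1: Identify the maximum value: max = 49
Step 2: Identify the minimum value: min = 2
Step 3: Range = max - min = 49 - 2 = 47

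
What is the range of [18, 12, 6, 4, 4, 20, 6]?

16

Step 1: Identify the maximum value: max = 20
Step 2: Identify the minimum value: min = 4
Step 3: Range = max - min = 20 - 4 = 16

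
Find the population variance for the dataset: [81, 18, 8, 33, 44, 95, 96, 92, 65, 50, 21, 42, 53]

841.5976

Step 1: Compute the mean: (81 + 18 + 8 + 33 + 44 + 95 + 96 + 92 + 65 + 50 + 21 + 42 + 53) / 13 = 53.6923
Step 2: Compute squared deviations from the mean:
  (81 - 53.6923)^2 = 745.7101
  (18 - 53.6923)^2 = 1273.9408
  (8 - 53.6923)^2 = 2087.787
  (33 - 53.6923)^2 = 428.1716
  (44 - 53.6923)^2 = 93.9408
  (95 - 53.6923)^2 = 1706.3254
  (96 - 53.6923)^2 = 1789.9408
  (92 - 53.6923)^2 = 1467.4793
  (65 - 53.6923)^2 = 127.8639
  (50 - 53.6923)^2 = 13.6331
  (21 - 53.6923)^2 = 1068.787
  (42 - 53.6923)^2 = 136.7101
  (53 - 53.6923)^2 = 0.4793
Step 3: Sum of squared deviations = 10940.7692
Step 4: Population variance = 10940.7692 / 13 = 841.5976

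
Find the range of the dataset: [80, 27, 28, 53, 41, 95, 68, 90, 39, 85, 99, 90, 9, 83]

90

Step 1: Identify the maximum value: max = 99
Step 2: Identify the minimum value: min = 9
Step 3: Range = max - min = 99 - 9 = 90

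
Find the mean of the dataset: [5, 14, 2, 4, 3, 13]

6.8333

Step 1: Sum all values: 5 + 14 + 2 + 4 + 3 + 13 = 41
Step 2: Count the number of values: n = 6
Step 3: Mean = sum / n = 41 / 6 = 6.8333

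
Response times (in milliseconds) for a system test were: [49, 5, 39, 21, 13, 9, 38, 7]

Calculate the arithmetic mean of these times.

22.625

Step 1: Sum all values: 49 + 5 + 39 + 21 + 13 + 9 + 38 + 7 = 181
Step 2: Count the number of values: n = 8
Step 3: Mean = sum / n = 181 / 8 = 22.625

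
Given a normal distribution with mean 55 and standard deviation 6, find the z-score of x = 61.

1

Step 1: Recall the z-score formula: z = (x - mu) / sigma
Step 2: Substitute values: z = (61 - 55) / 6
Step 3: z = 6 / 6 = 1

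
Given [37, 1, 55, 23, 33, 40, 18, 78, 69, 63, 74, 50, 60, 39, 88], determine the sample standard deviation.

24.2895

Step 1: Compute the mean: 48.5333
Step 2: Sum of squared deviations from the mean: 8259.7333
Step 3: Sample variance = 8259.7333 / 14 = 589.981
Step 4: Standard deviation = sqrt(589.981) = 24.2895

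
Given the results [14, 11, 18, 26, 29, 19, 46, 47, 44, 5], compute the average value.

25.9

Step 1: Sum all values: 14 + 11 + 18 + 26 + 29 + 19 + 46 + 47 + 44 + 5 = 259
Step 2: Count the number of values: n = 10
Step 3: Mean = sum / n = 259 / 10 = 25.9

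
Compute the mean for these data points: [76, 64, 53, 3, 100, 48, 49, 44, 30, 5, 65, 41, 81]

50.6923

Step 1: Sum all values: 76 + 64 + 53 + 3 + 100 + 48 + 49 + 44 + 30 + 5 + 65 + 41 + 81 = 659
Step 2: Count the number of values: n = 13
Step 3: Mean = sum / n = 659 / 13 = 50.6923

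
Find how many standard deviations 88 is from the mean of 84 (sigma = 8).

0.5

Step 1: Recall the z-score formula: z = (x - mu) / sigma
Step 2: Substitute values: z = (88 - 84) / 8
Step 3: z = 4 / 8 = 0.5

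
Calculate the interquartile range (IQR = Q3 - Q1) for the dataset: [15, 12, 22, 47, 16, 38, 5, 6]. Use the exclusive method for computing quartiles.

26.5

Step 1: Sort the data: [5, 6, 12, 15, 16, 22, 38, 47]
Step 2: n = 8
Step 3: Using the exclusive quartile method:
  Q1 = 7.5
  Q2 (median) = 15.5
  Q3 = 34
  IQR = Q3 - Q1 = 34 - 7.5 = 26.5
Step 4: IQR = 26.5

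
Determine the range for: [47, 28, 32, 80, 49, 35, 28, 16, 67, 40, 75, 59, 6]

74

Step 1: Identify the maximum value: max = 80
Step 2: Identify the minimum value: min = 6
Step 3: Range = max - min = 80 - 6 = 74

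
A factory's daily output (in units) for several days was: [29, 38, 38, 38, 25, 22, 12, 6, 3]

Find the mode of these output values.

38

Step 1: Count the frequency of each value:
  3: appears 1 time(s)
  6: appears 1 time(s)
  12: appears 1 time(s)
  22: appears 1 time(s)
  25: appears 1 time(s)
  29: appears 1 time(s)
  38: appears 3 time(s)
Step 2: The value 38 appears most frequently (3 times).
Step 3: Mode = 38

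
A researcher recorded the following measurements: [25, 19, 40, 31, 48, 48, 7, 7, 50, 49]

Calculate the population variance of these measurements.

265.64

Step 1: Compute the mean: (25 + 19 + 40 + 31 + 48 + 48 + 7 + 7 + 50 + 49) / 10 = 32.4
Step 2: Compute squared deviations from the mean:
  (25 - 32.4)^2 = 54.76
  (19 - 32.4)^2 = 179.56
  (40 - 32.4)^2 = 57.76
  (31 - 32.4)^2 = 1.96
  (48 - 32.4)^2 = 243.36
  (48 - 32.4)^2 = 243.36
  (7 - 32.4)^2 = 645.16
  (7 - 32.4)^2 = 645.16
  (50 - 32.4)^2 = 309.76
  (49 - 32.4)^2 = 275.56
Step 3: Sum of squared deviations = 2656.4
Step 4: Population variance = 2656.4 / 10 = 265.64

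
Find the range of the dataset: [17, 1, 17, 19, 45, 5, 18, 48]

47

Step 1: Identify the maximum value: max = 48
Step 2: Identify the minimum value: min = 1
Step 3: Range = max - min = 48 - 1 = 47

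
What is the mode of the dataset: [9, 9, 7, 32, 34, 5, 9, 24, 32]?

9

Step 1: Count the frequency of each value:
  5: appears 1 time(s)
  7: appears 1 time(s)
  9: appears 3 time(s)
  24: appears 1 time(s)
  32: appears 2 time(s)
  34: appears 1 time(s)
Step 2: The value 9 appears most frequently (3 times).
Step 3: Mode = 9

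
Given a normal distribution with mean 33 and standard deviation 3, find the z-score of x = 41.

2.6667

Step 1: Recall the z-score formula: z = (x - mu) / sigma
Step 2: Substitute values: z = (41 - 33) / 3
Step 3: z = 8 / 3 = 2.6667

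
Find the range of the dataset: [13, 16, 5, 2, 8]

14

Step 1: Identify the maximum value: max = 16
Step 2: Identify the minimum value: min = 2
Step 3: Range = max - min = 16 - 2 = 14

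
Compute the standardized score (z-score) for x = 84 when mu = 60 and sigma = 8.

3

Step 1: Recall the z-score formula: z = (x - mu) / sigma
Step 2: Substitute values: z = (84 - 60) / 8
Step 3: z = 24 / 8 = 3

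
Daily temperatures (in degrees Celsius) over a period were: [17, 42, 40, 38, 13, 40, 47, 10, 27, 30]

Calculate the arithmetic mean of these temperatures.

30.4

Step 1: Sum all values: 17 + 42 + 40 + 38 + 13 + 40 + 47 + 10 + 27 + 30 = 304
Step 2: Count the number of values: n = 10
Step 3: Mean = sum / n = 304 / 10 = 30.4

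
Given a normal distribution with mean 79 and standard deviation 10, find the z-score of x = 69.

-1

Step 1: Recall the z-score formula: z = (x - mu) / sigma
Step 2: Substitute values: z = (69 - 79) / 10
Step 3: z = -10 / 10 = -1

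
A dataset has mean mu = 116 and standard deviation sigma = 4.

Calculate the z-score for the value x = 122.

1.5

Step 1: Recall the z-score formula: z = (x - mu) / sigma
Step 2: Substitute values: z = (122 - 116) / 4
Step 3: z = 6 / 4 = 1.5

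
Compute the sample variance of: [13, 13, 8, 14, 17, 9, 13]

9.2857

Step 1: Compute the mean: (13 + 13 + 8 + 14 + 17 + 9 + 13) / 7 = 12.4286
Step 2: Compute squared deviations from the mean:
  (13 - 12.4286)^2 = 0.3265
  (13 - 12.4286)^2 = 0.3265
  (8 - 12.4286)^2 = 19.6122
  (14 - 12.4286)^2 = 2.4694
  (17 - 12.4286)^2 = 20.898
  (9 - 12.4286)^2 = 11.7551
  (13 - 12.4286)^2 = 0.3265
Step 3: Sum of squared deviations = 55.7143
Step 4: Sample variance = 55.7143 / 6 = 9.2857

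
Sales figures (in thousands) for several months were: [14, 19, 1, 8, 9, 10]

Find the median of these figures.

9.5

Step 1: Sort the data in ascending order: [1, 8, 9, 10, 14, 19]
Step 2: The number of values is n = 6.
Step 3: Since n is even, the median is the average of positions 3 and 4:
  Median = (9 + 10) / 2 = 9.5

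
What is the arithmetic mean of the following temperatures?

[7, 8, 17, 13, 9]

10.8

Step 1: Sum all values: 7 + 8 + 17 + 13 + 9 = 54
Step 2: Count the number of values: n = 5
Step 3: Mean = sum / n = 54 / 5 = 10.8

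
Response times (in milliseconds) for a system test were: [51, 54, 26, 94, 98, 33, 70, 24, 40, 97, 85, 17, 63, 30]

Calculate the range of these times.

81

Step 1: Identify the maximum value: max = 98
Step 2: Identify the minimum value: min = 17
Step 3: Range = max - min = 98 - 17 = 81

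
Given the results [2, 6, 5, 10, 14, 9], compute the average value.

7.6667

Step 1: Sum all values: 2 + 6 + 5 + 10 + 14 + 9 = 46
Step 2: Count the number of values: n = 6
Step 3: Mean = sum / n = 46 / 6 = 7.6667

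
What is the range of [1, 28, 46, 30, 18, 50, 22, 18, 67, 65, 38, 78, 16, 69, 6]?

77

Step 1: Identify the maximum value: max = 78
Step 2: Identify the minimum value: min = 1
Step 3: Range = max - min = 78 - 1 = 77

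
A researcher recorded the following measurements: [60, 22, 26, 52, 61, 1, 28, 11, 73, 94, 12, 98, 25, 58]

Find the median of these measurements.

40

Step 1: Sort the data in ascending order: [1, 11, 12, 22, 25, 26, 28, 52, 58, 60, 61, 73, 94, 98]
Step 2: The number of values is n = 14.
Step 3: Since n is even, the median is the average of positions 7 and 8:
  Median = (28 + 52) / 2 = 40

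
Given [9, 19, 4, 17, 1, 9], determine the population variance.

41.4722

Step 1: Compute the mean: (9 + 19 + 4 + 17 + 1 + 9) / 6 = 9.8333
Step 2: Compute squared deviations from the mean:
  (9 - 9.8333)^2 = 0.6944
  (19 - 9.8333)^2 = 84.0278
  (4 - 9.8333)^2 = 34.0278
  (17 - 9.8333)^2 = 51.3611
  (1 - 9.8333)^2 = 78.0278
  (9 - 9.8333)^2 = 0.6944
Step 3: Sum of squared deviations = 248.8333
Step 4: Population variance = 248.8333 / 6 = 41.4722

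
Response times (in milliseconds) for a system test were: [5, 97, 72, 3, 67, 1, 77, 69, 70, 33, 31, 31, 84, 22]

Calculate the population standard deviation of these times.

31.5718

Step 1: Compute the mean: 47.2857
Step 2: Sum of squared deviations from the mean: 13954.8571
Step 3: Population variance = 13954.8571 / 14 = 996.7755
Step 4: Standard deviation = sqrt(996.7755) = 31.5718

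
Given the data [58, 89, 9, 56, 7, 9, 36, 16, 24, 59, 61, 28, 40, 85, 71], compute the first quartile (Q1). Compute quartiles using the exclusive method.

16

Step 1: Sort the data: [7, 9, 9, 16, 24, 28, 36, 40, 56, 58, 59, 61, 71, 85, 89]
Step 2: n = 15
Step 3: Using the exclusive quartile method:
  Q1 = 16
  Q2 (median) = 40
  Q3 = 61
  IQR = Q3 - Q1 = 61 - 16 = 45
Step 4: Q1 = 16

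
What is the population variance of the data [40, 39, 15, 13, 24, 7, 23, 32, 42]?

146.7654

Step 1: Compute the mean: (40 + 39 + 15 + 13 + 24 + 7 + 23 + 32 + 42) / 9 = 26.1111
Step 2: Compute squared deviations from the mean:
  (40 - 26.1111)^2 = 192.9012
  (39 - 26.1111)^2 = 166.1235
  (15 - 26.1111)^2 = 123.4568
  (13 - 26.1111)^2 = 171.9012
  (24 - 26.1111)^2 = 4.4568
  (7 - 26.1111)^2 = 365.2346
  (23 - 26.1111)^2 = 9.679
  (32 - 26.1111)^2 = 34.679
  (42 - 26.1111)^2 = 252.4568
Step 3: Sum of squared deviations = 1320.8889
Step 4: Population variance = 1320.8889 / 9 = 146.7654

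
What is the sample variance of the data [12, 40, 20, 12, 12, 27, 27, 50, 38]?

192.5278

Step 1: Compute the mean: (12 + 40 + 20 + 12 + 12 + 27 + 27 + 50 + 38) / 9 = 26.4444
Step 2: Compute squared deviations from the mean:
  (12 - 26.4444)^2 = 208.642
  (40 - 26.4444)^2 = 183.7531
  (20 - 26.4444)^2 = 41.5309
  (12 - 26.4444)^2 = 208.642
  (12 - 26.4444)^2 = 208.642
  (27 - 26.4444)^2 = 0.3086
  (27 - 26.4444)^2 = 0.3086
  (50 - 26.4444)^2 = 554.8642
  (38 - 26.4444)^2 = 133.5309
Step 3: Sum of squared deviations = 1540.2222
Step 4: Sample variance = 1540.2222 / 8 = 192.5278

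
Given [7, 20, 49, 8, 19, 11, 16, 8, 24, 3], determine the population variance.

157.85

Step 1: Compute the mean: (7 + 20 + 49 + 8 + 19 + 11 + 16 + 8 + 24 + 3) / 10 = 16.5
Step 2: Compute squared deviations from the mean:
  (7 - 16.5)^2 = 90.25
  (20 - 16.5)^2 = 12.25
  (49 - 16.5)^2 = 1056.25
  (8 - 16.5)^2 = 72.25
  (19 - 16.5)^2 = 6.25
  (11 - 16.5)^2 = 30.25
  (16 - 16.5)^2 = 0.25
  (8 - 16.5)^2 = 72.25
  (24 - 16.5)^2 = 56.25
  (3 - 16.5)^2 = 182.25
Step 3: Sum of squared deviations = 1578.5
Step 4: Population variance = 1578.5 / 10 = 157.85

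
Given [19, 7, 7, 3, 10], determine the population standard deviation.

5.3814

Step 1: Compute the mean: 9.2
Step 2: Sum of squared deviations from the mean: 144.8
Step 3: Population variance = 144.8 / 5 = 28.96
Step 4: Standard deviation = sqrt(28.96) = 5.3814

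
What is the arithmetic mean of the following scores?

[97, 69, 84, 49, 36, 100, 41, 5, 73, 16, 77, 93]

61.6667

Step 1: Sum all values: 97 + 69 + 84 + 49 + 36 + 100 + 41 + 5 + 73 + 16 + 77 + 93 = 740
Step 2: Count the number of values: n = 12
Step 3: Mean = sum / n = 740 / 12 = 61.6667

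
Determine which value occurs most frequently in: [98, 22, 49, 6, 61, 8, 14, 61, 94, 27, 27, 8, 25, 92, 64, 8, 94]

8

Step 1: Count the frequency of each value:
  6: appears 1 time(s)
  8: appears 3 time(s)
  14: appears 1 time(s)
  22: appears 1 time(s)
  25: appears 1 time(s)
  27: appears 2 time(s)
  49: appears 1 time(s)
  61: appears 2 time(s)
  64: appears 1 time(s)
  92: appears 1 time(s)
  94: appears 2 time(s)
  98: appears 1 time(s)
Step 2: The value 8 appears most frequently (3 times).
Step 3: Mode = 8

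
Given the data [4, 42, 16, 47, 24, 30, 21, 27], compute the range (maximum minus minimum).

43

Step 1: Identify the maximum value: max = 47
Step 2: Identify the minimum value: min = 4
Step 3: Range = max - min = 47 - 4 = 43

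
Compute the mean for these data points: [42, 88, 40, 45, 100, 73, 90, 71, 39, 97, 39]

65.8182

Step 1: Sum all values: 42 + 88 + 40 + 45 + 100 + 73 + 90 + 71 + 39 + 97 + 39 = 724
Step 2: Count the number of values: n = 11
Step 3: Mean = sum / n = 724 / 11 = 65.8182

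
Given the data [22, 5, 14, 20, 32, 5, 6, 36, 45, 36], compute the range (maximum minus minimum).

40

Step 1: Identify the maximum value: max = 45
Step 2: Identify the minimum value: min = 5
Step 3: Range = max - min = 45 - 5 = 40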